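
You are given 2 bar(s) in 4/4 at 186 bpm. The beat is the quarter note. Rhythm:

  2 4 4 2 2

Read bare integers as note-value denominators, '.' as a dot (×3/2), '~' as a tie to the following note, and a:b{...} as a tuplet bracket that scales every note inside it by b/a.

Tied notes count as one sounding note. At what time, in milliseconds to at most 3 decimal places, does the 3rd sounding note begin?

note 3 onset = 3b = 967.742ms

1. 0.0ms @ 0 + 645.161ms (2)
2. 645.161ms @ 2 + 322.581ms (1)
3. 967.742ms @ 3 + 322.581ms (1)
4. 1290.323ms @ 4 + 645.161ms (2)
5. 1935.484ms @ 6 + 645.161ms (2)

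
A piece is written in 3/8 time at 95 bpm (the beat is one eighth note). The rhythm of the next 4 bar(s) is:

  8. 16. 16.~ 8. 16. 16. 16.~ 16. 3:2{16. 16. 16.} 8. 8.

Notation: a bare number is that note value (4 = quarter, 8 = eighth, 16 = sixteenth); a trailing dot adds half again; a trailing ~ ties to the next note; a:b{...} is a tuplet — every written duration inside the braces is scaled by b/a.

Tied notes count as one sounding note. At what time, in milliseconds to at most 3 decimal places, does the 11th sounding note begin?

1. 0.0ms @ 0 + 947.368ms (3/2)
2. 947.368ms @ 3/2 + 473.684ms (3/4)
3. 1421.053ms @ 9/4 + 1421.053ms (9/4)
4. 2842.105ms @ 9/2 + 473.684ms (3/4)
5. 3315.789ms @ 21/4 + 473.684ms (3/4)
6. 3789.474ms @ 6 + 947.368ms (3/2)
7. 4736.842ms @ 15/2 + 315.789ms (1/2)
8. 5052.632ms @ 8 + 315.789ms (1/2)
9. 5368.421ms @ 17/2 + 315.789ms (1/2)
10. 5684.211ms @ 9 + 947.368ms (3/2)
11. 6631.579ms @ 21/2 + 947.368ms (3/2)

note 11 onset = 21/2b = 6631.579ms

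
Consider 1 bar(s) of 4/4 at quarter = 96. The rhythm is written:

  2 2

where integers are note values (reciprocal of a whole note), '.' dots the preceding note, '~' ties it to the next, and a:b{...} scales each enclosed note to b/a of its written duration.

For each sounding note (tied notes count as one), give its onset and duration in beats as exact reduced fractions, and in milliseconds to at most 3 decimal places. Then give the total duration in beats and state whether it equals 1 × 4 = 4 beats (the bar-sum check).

1) 0.0ms=0b +1250.0ms=2b
2) 1250.0ms=2b +1250.0ms=2b
Σ=4b of 4 (96bpm 4/4) — PASS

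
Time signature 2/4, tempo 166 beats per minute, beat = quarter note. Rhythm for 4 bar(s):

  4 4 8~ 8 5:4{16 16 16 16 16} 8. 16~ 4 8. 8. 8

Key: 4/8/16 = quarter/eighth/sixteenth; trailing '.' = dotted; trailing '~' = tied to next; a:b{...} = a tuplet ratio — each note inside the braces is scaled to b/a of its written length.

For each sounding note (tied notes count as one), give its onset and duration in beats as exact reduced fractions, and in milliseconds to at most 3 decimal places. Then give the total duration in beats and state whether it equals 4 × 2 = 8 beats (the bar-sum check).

1) 0.0ms=0b +361.446ms=1b
2) 361.446ms=1b +361.446ms=1b
3) 722.892ms=2b +361.446ms=1b
4) 1084.337ms=3b +72.289ms=1/5b
5) 1156.627ms=16/5b +72.289ms=1/5b
6) 1228.916ms=17/5b +72.289ms=1/5b
7) 1301.205ms=18/5b +72.289ms=1/5b
8) 1373.494ms=19/5b +72.289ms=1/5b
9) 1445.783ms=4b +271.084ms=3/4b
10) 1716.867ms=19/4b +451.807ms=5/4b
11) 2168.675ms=6b +271.084ms=3/4b
12) 2439.759ms=27/4b +271.084ms=3/4b
13) 2710.843ms=15/2b +180.723ms=1/2b
Σ=8b of 8 (166bpm 2/4) — PASS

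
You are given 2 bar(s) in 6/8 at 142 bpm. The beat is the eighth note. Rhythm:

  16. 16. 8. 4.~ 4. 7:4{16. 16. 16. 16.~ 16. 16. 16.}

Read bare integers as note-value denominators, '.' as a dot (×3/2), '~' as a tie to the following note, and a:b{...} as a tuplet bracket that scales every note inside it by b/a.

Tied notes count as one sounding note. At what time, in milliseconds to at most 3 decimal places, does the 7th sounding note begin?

note 7 onset = 69/7b = 4164.99ms

1. 0.0ms @ 0 + 316.901ms (3/4)
2. 316.901ms @ 3/4 + 316.901ms (3/4)
3. 633.803ms @ 3/2 + 633.803ms (3/2)
4. 1267.606ms @ 3 + 2535.211ms (6)
5. 3802.817ms @ 9 + 181.087ms (3/7)
6. 3983.903ms @ 66/7 + 181.087ms (3/7)
7. 4164.99ms @ 69/7 + 181.087ms (3/7)
8. 4346.076ms @ 72/7 + 362.173ms (6/7)
9. 4708.249ms @ 78/7 + 181.087ms (3/7)
10. 4889.336ms @ 81/7 + 181.087ms (3/7)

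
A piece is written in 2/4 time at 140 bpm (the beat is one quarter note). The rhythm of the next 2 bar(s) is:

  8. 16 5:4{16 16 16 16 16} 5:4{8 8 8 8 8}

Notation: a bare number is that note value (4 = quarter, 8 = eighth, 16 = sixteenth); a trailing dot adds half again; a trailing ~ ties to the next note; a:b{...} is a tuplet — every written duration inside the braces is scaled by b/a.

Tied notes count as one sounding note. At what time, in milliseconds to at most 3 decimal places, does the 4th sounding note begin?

note 4 onset = 6/5b = 514.286ms

1. 0.0ms @ 0 + 321.429ms (3/4)
2. 321.429ms @ 3/4 + 107.143ms (1/4)
3. 428.571ms @ 1 + 85.714ms (1/5)
4. 514.286ms @ 6/5 + 85.714ms (1/5)
5. 600.0ms @ 7/5 + 85.714ms (1/5)
6. 685.714ms @ 8/5 + 85.714ms (1/5)
7. 771.429ms @ 9/5 + 85.714ms (1/5)
8. 857.143ms @ 2 + 171.429ms (2/5)
9. 1028.571ms @ 12/5 + 171.429ms (2/5)
10. 1200.0ms @ 14/5 + 171.429ms (2/5)
11. 1371.429ms @ 16/5 + 171.429ms (2/5)
12. 1542.857ms @ 18/5 + 171.429ms (2/5)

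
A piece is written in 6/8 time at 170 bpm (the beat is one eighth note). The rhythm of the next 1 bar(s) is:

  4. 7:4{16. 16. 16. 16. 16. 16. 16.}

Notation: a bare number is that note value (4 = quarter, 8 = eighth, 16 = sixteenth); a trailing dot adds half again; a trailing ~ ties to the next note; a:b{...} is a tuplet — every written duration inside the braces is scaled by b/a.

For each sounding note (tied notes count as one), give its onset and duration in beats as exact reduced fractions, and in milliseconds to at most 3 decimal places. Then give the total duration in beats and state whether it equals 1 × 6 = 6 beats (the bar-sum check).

1) 0.0ms=0b +1058.824ms=3b
2) 1058.824ms=3b +151.261ms=3/7b
3) 1210.084ms=24/7b +151.261ms=3/7b
4) 1361.345ms=27/7b +151.261ms=3/7b
5) 1512.605ms=30/7b +151.261ms=3/7b
6) 1663.866ms=33/7b +151.261ms=3/7b
7) 1815.126ms=36/7b +151.261ms=3/7b
8) 1966.387ms=39/7b +151.261ms=3/7b
Σ=6b of 6 (170bpm 6/8) — PASS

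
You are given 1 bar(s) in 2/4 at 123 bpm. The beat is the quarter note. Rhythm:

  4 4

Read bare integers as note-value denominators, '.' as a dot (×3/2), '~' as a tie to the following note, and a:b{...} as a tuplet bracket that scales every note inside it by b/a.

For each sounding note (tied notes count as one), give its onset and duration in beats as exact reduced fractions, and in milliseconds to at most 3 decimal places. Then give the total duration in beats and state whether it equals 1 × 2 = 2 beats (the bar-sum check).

1) 0.0ms=0b +487.805ms=1b
2) 487.805ms=1b +487.805ms=1b
Σ=2b of 2 (123bpm 2/4) — PASS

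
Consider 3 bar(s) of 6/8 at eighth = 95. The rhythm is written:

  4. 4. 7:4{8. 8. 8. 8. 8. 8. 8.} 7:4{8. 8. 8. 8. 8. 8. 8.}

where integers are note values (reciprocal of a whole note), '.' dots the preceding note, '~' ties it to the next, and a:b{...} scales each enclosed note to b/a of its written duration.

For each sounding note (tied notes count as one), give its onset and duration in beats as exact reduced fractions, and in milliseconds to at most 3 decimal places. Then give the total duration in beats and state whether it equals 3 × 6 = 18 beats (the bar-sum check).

1) 0.0ms=0b +1894.737ms=3b
2) 1894.737ms=3b +1894.737ms=3b
3) 3789.474ms=6b +541.353ms=6/7b
4) 4330.827ms=48/7b +541.353ms=6/7b
5) 4872.18ms=54/7b +541.353ms=6/7b
6) 5413.534ms=60/7b +541.353ms=6/7b
7) 5954.887ms=66/7b +541.353ms=6/7b
8) 6496.241ms=72/7b +541.353ms=6/7b
9) 7037.594ms=78/7b +541.353ms=6/7b
10) 7578.947ms=12b +541.353ms=6/7b
11) 8120.301ms=90/7b +541.353ms=6/7b
12) 8661.654ms=96/7b +541.353ms=6/7b
13) 9203.008ms=102/7b +541.353ms=6/7b
14) 9744.361ms=108/7b +541.353ms=6/7b
15) 10285.714ms=114/7b +541.353ms=6/7b
16) 10827.068ms=120/7b +541.353ms=6/7b
Σ=18b of 18 (95bpm 6/8) — PASS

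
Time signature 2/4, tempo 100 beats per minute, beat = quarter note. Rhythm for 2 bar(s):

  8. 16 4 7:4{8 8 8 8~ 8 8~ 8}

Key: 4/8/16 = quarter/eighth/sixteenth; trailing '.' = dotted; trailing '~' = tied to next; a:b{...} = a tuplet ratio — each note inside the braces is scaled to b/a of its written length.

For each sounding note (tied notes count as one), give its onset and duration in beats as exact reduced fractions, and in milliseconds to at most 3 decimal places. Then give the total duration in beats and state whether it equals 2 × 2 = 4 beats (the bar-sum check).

1) 0.0ms=0b +450.0ms=3/4b
2) 450.0ms=3/4b +150.0ms=1/4b
3) 600.0ms=1b +600.0ms=1b
4) 1200.0ms=2b +171.429ms=2/7b
5) 1371.429ms=16/7b +171.429ms=2/7b
6) 1542.857ms=18/7b +171.429ms=2/7b
7) 1714.286ms=20/7b +342.857ms=4/7b
8) 2057.143ms=24/7b +342.857ms=4/7b
Σ=4b of 4 (100bpm 2/4) — PASS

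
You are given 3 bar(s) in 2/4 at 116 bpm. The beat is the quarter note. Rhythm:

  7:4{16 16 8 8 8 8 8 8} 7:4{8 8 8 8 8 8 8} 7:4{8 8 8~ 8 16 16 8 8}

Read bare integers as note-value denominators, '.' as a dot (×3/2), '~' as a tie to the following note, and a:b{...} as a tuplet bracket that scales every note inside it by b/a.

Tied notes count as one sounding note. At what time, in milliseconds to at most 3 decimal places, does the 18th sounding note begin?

1. 0.0ms @ 0 + 73.892ms (1/7)
2. 73.892ms @ 1/7 + 73.892ms (1/7)
3. 147.783ms @ 2/7 + 147.783ms (2/7)
4. 295.567ms @ 4/7 + 147.783ms (2/7)
5. 443.35ms @ 6/7 + 147.783ms (2/7)
6. 591.133ms @ 8/7 + 147.783ms (2/7)
7. 738.916ms @ 10/7 + 147.783ms (2/7)
8. 886.7ms @ 12/7 + 147.783ms (2/7)
9. 1034.483ms @ 2 + 147.783ms (2/7)
10. 1182.266ms @ 16/7 + 147.783ms (2/7)
11. 1330.049ms @ 18/7 + 147.783ms (2/7)
12. 1477.833ms @ 20/7 + 147.783ms (2/7)
13. 1625.616ms @ 22/7 + 147.783ms (2/7)
14. 1773.399ms @ 24/7 + 147.783ms (2/7)
15. 1921.182ms @ 26/7 + 147.783ms (2/7)
16. 2068.966ms @ 4 + 147.783ms (2/7)
17. 2216.749ms @ 30/7 + 147.783ms (2/7)
18. 2364.532ms @ 32/7 + 295.567ms (4/7)
19. 2660.099ms @ 36/7 + 73.892ms (1/7)
20. 2733.99ms @ 37/7 + 73.892ms (1/7)
21. 2807.882ms @ 38/7 + 147.783ms (2/7)
22. 2955.665ms @ 40/7 + 147.783ms (2/7)

note 18 onset = 32/7b = 2364.532ms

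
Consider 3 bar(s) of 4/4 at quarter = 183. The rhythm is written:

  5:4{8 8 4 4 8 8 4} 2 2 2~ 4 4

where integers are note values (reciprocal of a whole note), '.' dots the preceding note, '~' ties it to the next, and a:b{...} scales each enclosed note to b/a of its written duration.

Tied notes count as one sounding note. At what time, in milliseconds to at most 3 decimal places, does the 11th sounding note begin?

1. 0.0ms @ 0 + 131.148ms (2/5)
2. 131.148ms @ 2/5 + 131.148ms (2/5)
3. 262.295ms @ 4/5 + 262.295ms (4/5)
4. 524.59ms @ 8/5 + 262.295ms (4/5)
5. 786.885ms @ 12/5 + 131.148ms (2/5)
6. 918.033ms @ 14/5 + 131.148ms (2/5)
7. 1049.18ms @ 16/5 + 262.295ms (4/5)
8. 1311.475ms @ 4 + 655.738ms (2)
9. 1967.213ms @ 6 + 655.738ms (2)
10. 2622.951ms @ 8 + 983.607ms (3)
11. 3606.557ms @ 11 + 327.869ms (1)

note 11 onset = 11b = 3606.557ms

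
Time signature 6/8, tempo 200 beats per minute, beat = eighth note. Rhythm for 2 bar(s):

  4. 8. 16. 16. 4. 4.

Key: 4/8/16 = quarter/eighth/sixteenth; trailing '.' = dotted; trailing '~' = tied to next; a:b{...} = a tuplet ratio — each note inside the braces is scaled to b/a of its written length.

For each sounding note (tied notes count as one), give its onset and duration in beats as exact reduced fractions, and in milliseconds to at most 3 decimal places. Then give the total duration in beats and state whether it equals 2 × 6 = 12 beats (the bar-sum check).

1) 0.0ms=0b +900.0ms=3b
2) 900.0ms=3b +450.0ms=3/2b
3) 1350.0ms=9/2b +225.0ms=3/4b
4) 1575.0ms=21/4b +225.0ms=3/4b
5) 1800.0ms=6b +900.0ms=3b
6) 2700.0ms=9b +900.0ms=3b
Σ=12b of 12 (200bpm 6/8) — PASS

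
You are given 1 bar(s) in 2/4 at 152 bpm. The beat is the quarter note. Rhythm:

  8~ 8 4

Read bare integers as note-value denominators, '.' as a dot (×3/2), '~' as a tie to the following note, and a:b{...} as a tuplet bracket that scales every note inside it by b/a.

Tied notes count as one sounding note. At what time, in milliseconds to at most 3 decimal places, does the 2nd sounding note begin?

1. 0.0ms @ 0 + 394.737ms (1)
2. 394.737ms @ 1 + 394.737ms (1)

note 2 onset = 1b = 394.737ms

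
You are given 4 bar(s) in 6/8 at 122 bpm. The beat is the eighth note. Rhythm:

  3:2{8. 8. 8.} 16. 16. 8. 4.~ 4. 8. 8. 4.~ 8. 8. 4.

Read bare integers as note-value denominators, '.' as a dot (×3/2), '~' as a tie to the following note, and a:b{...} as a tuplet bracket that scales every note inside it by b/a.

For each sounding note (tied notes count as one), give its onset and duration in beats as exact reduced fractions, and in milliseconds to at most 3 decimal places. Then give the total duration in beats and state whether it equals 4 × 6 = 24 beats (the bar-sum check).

1) 0.0ms=0b +491.803ms=1b
2) 491.803ms=1b +491.803ms=1b
3) 983.607ms=2b +491.803ms=1b
4) 1475.41ms=3b +368.852ms=3/4b
5) 1844.262ms=15/4b +368.852ms=3/4b
6) 2213.115ms=9/2b +737.705ms=3/2b
7) 2950.82ms=6b +2950.82ms=6b
8) 5901.639ms=12b +737.705ms=3/2b
9) 6639.344ms=27/2b +737.705ms=3/2b
10) 7377.049ms=15b +2213.115ms=9/2b
11) 9590.164ms=39/2b +737.705ms=3/2b
12) 10327.869ms=21b +1475.41ms=3b
Σ=24b of 24 (122bpm 6/8) — PASS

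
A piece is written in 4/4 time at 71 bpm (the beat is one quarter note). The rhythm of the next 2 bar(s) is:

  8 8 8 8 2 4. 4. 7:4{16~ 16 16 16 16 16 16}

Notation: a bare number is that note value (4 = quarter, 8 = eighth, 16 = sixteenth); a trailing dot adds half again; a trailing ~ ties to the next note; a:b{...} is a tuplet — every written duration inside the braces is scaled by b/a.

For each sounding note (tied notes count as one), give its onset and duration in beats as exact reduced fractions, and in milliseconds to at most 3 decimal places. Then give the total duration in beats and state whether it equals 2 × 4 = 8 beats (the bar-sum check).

1) 0.0ms=0b +422.535ms=1/2b
2) 422.535ms=1/2b +422.535ms=1/2b
3) 845.07ms=1b +422.535ms=1/2b
4) 1267.606ms=3/2b +422.535ms=1/2b
5) 1690.141ms=2b +1690.141ms=2b
6) 3380.282ms=4b +1267.606ms=3/2b
7) 4647.887ms=11/2b +1267.606ms=3/2b
8) 5915.493ms=7b +241.449ms=2/7b
9) 6156.942ms=51/7b +120.724ms=1/7b
10) 6277.666ms=52/7b +120.724ms=1/7b
11) 6398.39ms=53/7b +120.724ms=1/7b
12) 6519.115ms=54/7b +120.724ms=1/7b
13) 6639.839ms=55/7b +120.724ms=1/7b
Σ=8b of 8 (71bpm 4/4) — PASS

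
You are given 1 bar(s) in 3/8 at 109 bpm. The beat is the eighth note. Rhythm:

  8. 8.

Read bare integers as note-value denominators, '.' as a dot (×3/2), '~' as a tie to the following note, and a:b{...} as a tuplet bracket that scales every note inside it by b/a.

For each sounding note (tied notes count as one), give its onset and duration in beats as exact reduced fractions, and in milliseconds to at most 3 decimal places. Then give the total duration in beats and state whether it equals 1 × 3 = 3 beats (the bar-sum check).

1) 0.0ms=0b +825.688ms=3/2b
2) 825.688ms=3/2b +825.688ms=3/2b
Σ=3b of 3 (109bpm 3/8) — PASS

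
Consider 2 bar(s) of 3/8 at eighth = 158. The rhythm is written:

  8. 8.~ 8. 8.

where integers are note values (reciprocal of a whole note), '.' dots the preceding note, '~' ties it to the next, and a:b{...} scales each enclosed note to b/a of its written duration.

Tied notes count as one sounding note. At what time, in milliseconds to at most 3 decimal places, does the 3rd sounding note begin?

1. 0.0ms @ 0 + 569.62ms (3/2)
2. 569.62ms @ 3/2 + 1139.241ms (3)
3. 1708.861ms @ 9/2 + 569.62ms (3/2)

note 3 onset = 9/2b = 1708.861ms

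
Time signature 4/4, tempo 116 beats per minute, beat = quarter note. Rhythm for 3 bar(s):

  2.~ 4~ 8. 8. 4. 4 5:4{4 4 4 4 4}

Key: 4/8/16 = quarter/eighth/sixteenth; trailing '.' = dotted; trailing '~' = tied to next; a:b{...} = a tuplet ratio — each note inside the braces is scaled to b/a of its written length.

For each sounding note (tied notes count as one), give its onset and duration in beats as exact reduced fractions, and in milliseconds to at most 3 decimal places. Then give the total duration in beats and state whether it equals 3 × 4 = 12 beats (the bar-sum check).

1) 0.0ms=0b +2456.897ms=19/4b
2) 2456.897ms=19/4b +387.931ms=3/4b
3) 2844.828ms=11/2b +775.862ms=3/2b
4) 3620.69ms=7b +517.241ms=1b
5) 4137.931ms=8b +413.793ms=4/5b
6) 4551.724ms=44/5b +413.793ms=4/5b
7) 4965.517ms=48/5b +413.793ms=4/5b
8) 5379.31ms=52/5b +413.793ms=4/5b
9) 5793.103ms=56/5b +413.793ms=4/5b
Σ=12b of 12 (116bpm 4/4) — PASS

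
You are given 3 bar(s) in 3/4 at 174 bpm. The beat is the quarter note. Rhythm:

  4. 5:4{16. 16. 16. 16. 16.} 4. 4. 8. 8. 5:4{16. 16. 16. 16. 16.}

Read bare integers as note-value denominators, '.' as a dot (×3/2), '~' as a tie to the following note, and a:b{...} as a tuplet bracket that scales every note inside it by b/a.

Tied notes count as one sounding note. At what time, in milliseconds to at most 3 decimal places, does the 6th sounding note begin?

1. 0.0ms @ 0 + 517.241ms (3/2)
2. 517.241ms @ 3/2 + 103.448ms (3/10)
3. 620.69ms @ 9/5 + 103.448ms (3/10)
4. 724.138ms @ 21/10 + 103.448ms (3/10)
5. 827.586ms @ 12/5 + 103.448ms (3/10)
6. 931.034ms @ 27/10 + 103.448ms (3/10)
7. 1034.483ms @ 3 + 517.241ms (3/2)
8. 1551.724ms @ 9/2 + 517.241ms (3/2)
9. 2068.966ms @ 6 + 258.621ms (3/4)
10. 2327.586ms @ 27/4 + 258.621ms (3/4)
11. 2586.207ms @ 15/2 + 103.448ms (3/10)
12. 2689.655ms @ 39/5 + 103.448ms (3/10)
13. 2793.103ms @ 81/10 + 103.448ms (3/10)
14. 2896.552ms @ 42/5 + 103.448ms (3/10)
15. 3000.0ms @ 87/10 + 103.448ms (3/10)

note 6 onset = 27/10b = 931.034ms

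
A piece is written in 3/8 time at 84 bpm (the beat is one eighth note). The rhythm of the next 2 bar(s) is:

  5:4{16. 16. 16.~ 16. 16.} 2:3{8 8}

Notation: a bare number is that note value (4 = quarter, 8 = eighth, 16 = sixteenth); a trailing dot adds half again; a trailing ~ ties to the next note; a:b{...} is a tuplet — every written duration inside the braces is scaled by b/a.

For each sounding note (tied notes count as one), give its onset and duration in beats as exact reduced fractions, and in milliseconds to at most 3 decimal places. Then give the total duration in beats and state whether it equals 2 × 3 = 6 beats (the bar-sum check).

1) 0.0ms=0b +428.571ms=3/5b
2) 428.571ms=3/5b +428.571ms=3/5b
3) 857.143ms=6/5b +857.143ms=6/5b
4) 1714.286ms=12/5b +428.571ms=3/5b
5) 2142.857ms=3b +1071.429ms=3/2b
6) 3214.286ms=9/2b +1071.429ms=3/2b
Σ=6b of 6 (84bpm 3/8) — PASS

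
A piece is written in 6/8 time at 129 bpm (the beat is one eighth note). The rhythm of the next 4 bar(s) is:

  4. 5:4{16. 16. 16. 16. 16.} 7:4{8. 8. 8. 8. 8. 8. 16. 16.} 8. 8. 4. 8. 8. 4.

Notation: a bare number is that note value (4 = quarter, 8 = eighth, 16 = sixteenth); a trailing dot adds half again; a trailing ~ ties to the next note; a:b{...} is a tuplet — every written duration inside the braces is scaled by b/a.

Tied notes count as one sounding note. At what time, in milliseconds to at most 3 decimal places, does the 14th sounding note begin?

1. 0.0ms @ 0 + 1395.349ms (3)
2. 1395.349ms @ 3 + 279.07ms (3/5)
3. 1674.419ms @ 18/5 + 279.07ms (3/5)
4. 1953.488ms @ 21/5 + 279.07ms (3/5)
5. 2232.558ms @ 24/5 + 279.07ms (3/5)
6. 2511.628ms @ 27/5 + 279.07ms (3/5)
7. 2790.698ms @ 6 + 398.671ms (6/7)
8. 3189.369ms @ 48/7 + 398.671ms (6/7)
9. 3588.04ms @ 54/7 + 398.671ms (6/7)
10. 3986.711ms @ 60/7 + 398.671ms (6/7)
11. 4385.382ms @ 66/7 + 398.671ms (6/7)
12. 4784.053ms @ 72/7 + 398.671ms (6/7)
13. 5182.724ms @ 78/7 + 199.336ms (3/7)
14. 5382.06ms @ 81/7 + 199.336ms (3/7)
15. 5581.395ms @ 12 + 697.674ms (3/2)
16. 6279.07ms @ 27/2 + 697.674ms (3/2)
17. 6976.744ms @ 15 + 1395.349ms (3)
18. 8372.093ms @ 18 + 697.674ms (3/2)
19. 9069.767ms @ 39/2 + 697.674ms (3/2)
20. 9767.442ms @ 21 + 1395.349ms (3)

note 14 onset = 81/7b = 5382.06ms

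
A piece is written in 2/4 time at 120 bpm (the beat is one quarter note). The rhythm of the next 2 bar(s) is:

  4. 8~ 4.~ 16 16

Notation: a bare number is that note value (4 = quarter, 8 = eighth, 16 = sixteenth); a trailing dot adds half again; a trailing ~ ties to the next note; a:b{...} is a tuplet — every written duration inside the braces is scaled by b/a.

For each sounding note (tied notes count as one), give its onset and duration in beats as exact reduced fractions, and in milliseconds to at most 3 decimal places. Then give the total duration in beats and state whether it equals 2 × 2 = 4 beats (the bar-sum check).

1) 0.0ms=0b +750.0ms=3/2b
2) 750.0ms=3/2b +1125.0ms=9/4b
3) 1875.0ms=15/4b +125.0ms=1/4b
Σ=4b of 4 (120bpm 2/4) — PASS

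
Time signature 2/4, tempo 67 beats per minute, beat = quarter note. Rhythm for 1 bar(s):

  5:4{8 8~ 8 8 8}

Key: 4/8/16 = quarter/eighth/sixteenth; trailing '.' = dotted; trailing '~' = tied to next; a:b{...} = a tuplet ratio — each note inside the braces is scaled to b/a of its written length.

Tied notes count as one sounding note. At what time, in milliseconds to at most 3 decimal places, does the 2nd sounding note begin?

note 2 onset = 2/5b = 358.209ms

1. 0.0ms @ 0 + 358.209ms (2/5)
2. 358.209ms @ 2/5 + 716.418ms (4/5)
3. 1074.627ms @ 6/5 + 358.209ms (2/5)
4. 1432.836ms @ 8/5 + 358.209ms (2/5)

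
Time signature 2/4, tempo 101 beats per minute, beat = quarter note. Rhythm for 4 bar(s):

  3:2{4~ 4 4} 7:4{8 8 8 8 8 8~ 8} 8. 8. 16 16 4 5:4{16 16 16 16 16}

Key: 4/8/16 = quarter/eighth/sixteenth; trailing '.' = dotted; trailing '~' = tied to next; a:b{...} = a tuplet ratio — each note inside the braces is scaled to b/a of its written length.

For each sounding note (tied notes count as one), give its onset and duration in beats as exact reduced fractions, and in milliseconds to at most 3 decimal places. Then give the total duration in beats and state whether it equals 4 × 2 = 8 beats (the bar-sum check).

1) 0.0ms=0b +792.079ms=4/3b
2) 792.079ms=4/3b +396.04ms=2/3b
3) 1188.119ms=2b +169.731ms=2/7b
4) 1357.85ms=16/7b +169.731ms=2/7b
5) 1527.581ms=18/7b +169.731ms=2/7b
6) 1697.313ms=20/7b +169.731ms=2/7b
7) 1867.044ms=22/7b +169.731ms=2/7b
8) 2036.775ms=24/7b +339.463ms=4/7b
9) 2376.238ms=4b +445.545ms=3/4b
10) 2821.782ms=19/4b +445.545ms=3/4b
11) 3267.327ms=11/2b +148.515ms=1/4b
12) 3415.842ms=23/4b +148.515ms=1/4b
13) 3564.356ms=6b +594.059ms=1b
14) 4158.416ms=7b +118.812ms=1/5b
15) 4277.228ms=36/5b +118.812ms=1/5b
16) 4396.04ms=37/5b +118.812ms=1/5b
17) 4514.851ms=38/5b +118.812ms=1/5b
18) 4633.663ms=39/5b +118.812ms=1/5b
Σ=8b of 8 (101bpm 2/4) — PASS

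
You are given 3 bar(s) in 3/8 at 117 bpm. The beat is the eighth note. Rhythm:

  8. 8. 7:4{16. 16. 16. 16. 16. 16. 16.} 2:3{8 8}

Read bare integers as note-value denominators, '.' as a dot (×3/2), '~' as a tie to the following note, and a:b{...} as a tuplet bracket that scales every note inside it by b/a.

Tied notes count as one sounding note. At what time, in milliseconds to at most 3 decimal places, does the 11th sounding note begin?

1. 0.0ms @ 0 + 769.231ms (3/2)
2. 769.231ms @ 3/2 + 769.231ms (3/2)
3. 1538.462ms @ 3 + 219.78ms (3/7)
4. 1758.242ms @ 24/7 + 219.78ms (3/7)
5. 1978.022ms @ 27/7 + 219.78ms (3/7)
6. 2197.802ms @ 30/7 + 219.78ms (3/7)
7. 2417.582ms @ 33/7 + 219.78ms (3/7)
8. 2637.363ms @ 36/7 + 219.78ms (3/7)
9. 2857.143ms @ 39/7 + 219.78ms (3/7)
10. 3076.923ms @ 6 + 769.231ms (3/2)
11. 3846.154ms @ 15/2 + 769.231ms (3/2)

note 11 onset = 15/2b = 3846.154ms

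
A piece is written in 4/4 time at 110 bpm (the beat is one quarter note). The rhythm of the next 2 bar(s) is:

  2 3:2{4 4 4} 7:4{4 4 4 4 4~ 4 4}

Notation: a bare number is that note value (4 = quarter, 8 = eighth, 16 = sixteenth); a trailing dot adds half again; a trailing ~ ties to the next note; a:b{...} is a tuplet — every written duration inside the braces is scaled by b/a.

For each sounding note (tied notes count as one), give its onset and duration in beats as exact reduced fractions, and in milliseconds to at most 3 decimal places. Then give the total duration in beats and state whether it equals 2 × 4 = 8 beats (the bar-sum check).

1) 0.0ms=0b +1090.909ms=2b
2) 1090.909ms=2b +363.636ms=2/3b
3) 1454.545ms=8/3b +363.636ms=2/3b
4) 1818.182ms=10/3b +363.636ms=2/3b
5) 2181.818ms=4b +311.688ms=4/7b
6) 2493.506ms=32/7b +311.688ms=4/7b
7) 2805.195ms=36/7b +311.688ms=4/7b
8) 3116.883ms=40/7b +311.688ms=4/7b
9) 3428.571ms=44/7b +623.377ms=8/7b
10) 4051.948ms=52/7b +311.688ms=4/7b
Σ=8b of 8 (110bpm 4/4) — PASS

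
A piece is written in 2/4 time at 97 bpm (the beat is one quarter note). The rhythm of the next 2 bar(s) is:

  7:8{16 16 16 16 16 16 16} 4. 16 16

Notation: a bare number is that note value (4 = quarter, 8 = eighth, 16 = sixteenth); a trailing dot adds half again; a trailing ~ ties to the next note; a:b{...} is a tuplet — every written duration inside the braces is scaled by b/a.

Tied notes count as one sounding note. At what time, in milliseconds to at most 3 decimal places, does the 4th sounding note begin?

note 4 onset = 6/7b = 530.191ms

1. 0.0ms @ 0 + 176.73ms (2/7)
2. 176.73ms @ 2/7 + 176.73ms (2/7)
3. 353.461ms @ 4/7 + 176.73ms (2/7)
4. 530.191ms @ 6/7 + 176.73ms (2/7)
5. 706.922ms @ 8/7 + 176.73ms (2/7)
6. 883.652ms @ 10/7 + 176.73ms (2/7)
7. 1060.383ms @ 12/7 + 176.73ms (2/7)
8. 1237.113ms @ 2 + 927.835ms (3/2)
9. 2164.948ms @ 7/2 + 154.639ms (1/4)
10. 2319.588ms @ 15/4 + 154.639ms (1/4)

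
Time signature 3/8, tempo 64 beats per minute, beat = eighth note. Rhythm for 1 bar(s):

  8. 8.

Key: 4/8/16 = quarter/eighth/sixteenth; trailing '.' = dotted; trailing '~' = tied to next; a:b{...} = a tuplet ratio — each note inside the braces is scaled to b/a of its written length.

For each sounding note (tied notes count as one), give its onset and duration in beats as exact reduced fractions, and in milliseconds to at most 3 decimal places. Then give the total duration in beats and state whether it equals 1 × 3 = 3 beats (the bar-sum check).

1) 0.0ms=0b +1406.25ms=3/2b
2) 1406.25ms=3/2b +1406.25ms=3/2b
Σ=3b of 3 (64bpm 3/8) — PASS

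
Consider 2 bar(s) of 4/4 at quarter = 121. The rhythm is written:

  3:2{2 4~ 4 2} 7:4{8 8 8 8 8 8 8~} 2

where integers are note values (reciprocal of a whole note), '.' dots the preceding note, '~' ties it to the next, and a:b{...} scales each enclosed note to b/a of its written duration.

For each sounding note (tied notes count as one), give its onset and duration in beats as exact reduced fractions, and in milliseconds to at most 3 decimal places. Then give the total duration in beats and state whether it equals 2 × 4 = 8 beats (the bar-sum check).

1) 0.0ms=0b +661.157ms=4/3b
2) 661.157ms=4/3b +661.157ms=4/3b
3) 1322.314ms=8/3b +661.157ms=4/3b
4) 1983.471ms=4b +141.677ms=2/7b
5) 2125.148ms=30/7b +141.677ms=2/7b
6) 2266.824ms=32/7b +141.677ms=2/7b
7) 2408.501ms=34/7b +141.677ms=2/7b
8) 2550.177ms=36/7b +141.677ms=2/7b
9) 2691.854ms=38/7b +141.677ms=2/7b
10) 2833.53ms=40/7b +1133.412ms=16/7b
Σ=8b of 8 (121bpm 4/4) — PASS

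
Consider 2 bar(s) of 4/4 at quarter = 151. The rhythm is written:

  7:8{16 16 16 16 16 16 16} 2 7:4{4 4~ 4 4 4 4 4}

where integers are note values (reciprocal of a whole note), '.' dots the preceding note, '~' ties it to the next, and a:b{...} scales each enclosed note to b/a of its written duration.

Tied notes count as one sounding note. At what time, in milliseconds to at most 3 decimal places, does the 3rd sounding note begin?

1. 0.0ms @ 0 + 113.529ms (2/7)
2. 113.529ms @ 2/7 + 113.529ms (2/7)
3. 227.058ms @ 4/7 + 113.529ms (2/7)
4. 340.587ms @ 6/7 + 113.529ms (2/7)
5. 454.115ms @ 8/7 + 113.529ms (2/7)
6. 567.644ms @ 10/7 + 113.529ms (2/7)
7. 681.173ms @ 12/7 + 113.529ms (2/7)
8. 794.702ms @ 2 + 794.702ms (2)
9. 1589.404ms @ 4 + 227.058ms (4/7)
10. 1816.462ms @ 32/7 + 454.115ms (8/7)
11. 2270.577ms @ 40/7 + 227.058ms (4/7)
12. 2497.635ms @ 44/7 + 227.058ms (4/7)
13. 2724.693ms @ 48/7 + 227.058ms (4/7)
14. 2951.75ms @ 52/7 + 227.058ms (4/7)

note 3 onset = 4/7b = 227.058ms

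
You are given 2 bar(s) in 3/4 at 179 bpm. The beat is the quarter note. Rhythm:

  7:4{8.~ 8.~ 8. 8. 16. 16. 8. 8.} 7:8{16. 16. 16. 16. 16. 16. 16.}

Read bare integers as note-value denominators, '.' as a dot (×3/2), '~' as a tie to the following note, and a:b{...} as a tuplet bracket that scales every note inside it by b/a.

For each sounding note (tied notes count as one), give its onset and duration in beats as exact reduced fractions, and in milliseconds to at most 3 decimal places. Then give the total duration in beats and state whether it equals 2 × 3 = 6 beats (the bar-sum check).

1) 0.0ms=0b +430.966ms=9/7b
2) 430.966ms=9/7b +143.655ms=3/7b
3) 574.621ms=12/7b +71.828ms=3/14b
4) 646.449ms=27/14b +71.828ms=3/14b
5) 718.276ms=15/7b +143.655ms=3/7b
6) 861.931ms=18/7b +143.655ms=3/7b
7) 1005.587ms=3b +143.655ms=3/7b
8) 1149.242ms=24/7b +143.655ms=3/7b
9) 1292.897ms=27/7b +143.655ms=3/7b
10) 1436.552ms=30/7b +143.655ms=3/7b
11) 1580.208ms=33/7b +143.655ms=3/7b
12) 1723.863ms=36/7b +143.655ms=3/7b
13) 1867.518ms=39/7b +143.655ms=3/7b
Σ=6b of 6 (179bpm 3/4) — PASS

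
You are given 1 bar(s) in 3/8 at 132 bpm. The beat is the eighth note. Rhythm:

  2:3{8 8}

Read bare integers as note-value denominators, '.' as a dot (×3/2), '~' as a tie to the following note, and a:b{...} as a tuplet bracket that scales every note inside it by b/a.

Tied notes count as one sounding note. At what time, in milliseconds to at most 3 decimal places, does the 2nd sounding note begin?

note 2 onset = 3/2b = 681.818ms

1. 0.0ms @ 0 + 681.818ms (3/2)
2. 681.818ms @ 3/2 + 681.818ms (3/2)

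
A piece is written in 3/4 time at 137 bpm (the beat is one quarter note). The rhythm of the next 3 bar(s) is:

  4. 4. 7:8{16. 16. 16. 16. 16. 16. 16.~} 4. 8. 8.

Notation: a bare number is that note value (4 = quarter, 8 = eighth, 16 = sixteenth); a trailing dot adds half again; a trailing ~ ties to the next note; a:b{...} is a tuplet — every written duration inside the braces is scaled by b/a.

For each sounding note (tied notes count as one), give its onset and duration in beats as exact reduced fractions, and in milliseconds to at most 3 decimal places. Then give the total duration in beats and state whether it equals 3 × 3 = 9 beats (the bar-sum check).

1) 0.0ms=0b +656.934ms=3/2b
2) 656.934ms=3/2b +656.934ms=3/2b
3) 1313.869ms=3b +187.696ms=3/7b
4) 1501.564ms=24/7b +187.696ms=3/7b
5) 1689.26ms=27/7b +187.696ms=3/7b
6) 1876.955ms=30/7b +187.696ms=3/7b
7) 2064.651ms=33/7b +187.696ms=3/7b
8) 2252.346ms=36/7b +187.696ms=3/7b
9) 2440.042ms=39/7b +844.63ms=27/14b
10) 3284.672ms=15/2b +328.467ms=3/4b
11) 3613.139ms=33/4b +328.467ms=3/4b
Σ=9b of 9 (137bpm 3/4) — PASS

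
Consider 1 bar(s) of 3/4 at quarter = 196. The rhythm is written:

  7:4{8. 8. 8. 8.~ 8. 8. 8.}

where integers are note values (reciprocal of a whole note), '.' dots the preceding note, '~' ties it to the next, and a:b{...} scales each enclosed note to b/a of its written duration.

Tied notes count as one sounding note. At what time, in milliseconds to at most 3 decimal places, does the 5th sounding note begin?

1. 0.0ms @ 0 + 131.195ms (3/7)
2. 131.195ms @ 3/7 + 131.195ms (3/7)
3. 262.391ms @ 6/7 + 131.195ms (3/7)
4. 393.586ms @ 9/7 + 262.391ms (6/7)
5. 655.977ms @ 15/7 + 131.195ms (3/7)
6. 787.172ms @ 18/7 + 131.195ms (3/7)

note 5 onset = 15/7b = 655.977ms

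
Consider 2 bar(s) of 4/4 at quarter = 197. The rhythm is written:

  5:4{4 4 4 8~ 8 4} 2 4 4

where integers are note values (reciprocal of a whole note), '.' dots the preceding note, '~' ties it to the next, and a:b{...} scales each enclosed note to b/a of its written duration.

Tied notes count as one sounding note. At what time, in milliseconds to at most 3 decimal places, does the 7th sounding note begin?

1. 0.0ms @ 0 + 243.655ms (4/5)
2. 243.655ms @ 4/5 + 243.655ms (4/5)
3. 487.31ms @ 8/5 + 243.655ms (4/5)
4. 730.964ms @ 12/5 + 243.655ms (4/5)
5. 974.619ms @ 16/5 + 243.655ms (4/5)
6. 1218.274ms @ 4 + 609.137ms (2)
7. 1827.411ms @ 6 + 304.569ms (1)
8. 2131.98ms @ 7 + 304.569ms (1)

note 7 onset = 6b = 1827.411ms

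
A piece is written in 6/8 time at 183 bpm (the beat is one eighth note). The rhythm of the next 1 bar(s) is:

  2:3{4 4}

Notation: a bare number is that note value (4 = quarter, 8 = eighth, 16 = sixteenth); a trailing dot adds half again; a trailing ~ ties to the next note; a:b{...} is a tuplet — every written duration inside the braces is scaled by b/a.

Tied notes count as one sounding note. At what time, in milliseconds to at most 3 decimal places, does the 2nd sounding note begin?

1. 0.0ms @ 0 + 983.607ms (3)
2. 983.607ms @ 3 + 983.607ms (3)

note 2 onset = 3b = 983.607ms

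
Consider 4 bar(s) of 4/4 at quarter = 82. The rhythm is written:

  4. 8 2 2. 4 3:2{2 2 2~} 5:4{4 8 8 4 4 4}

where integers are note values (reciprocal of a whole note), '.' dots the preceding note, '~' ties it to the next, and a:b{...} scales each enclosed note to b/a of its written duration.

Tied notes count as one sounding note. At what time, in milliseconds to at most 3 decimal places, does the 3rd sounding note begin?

note 3 onset = 2b = 1463.415ms

1. 0.0ms @ 0 + 1097.561ms (3/2)
2. 1097.561ms @ 3/2 + 365.854ms (1/2)
3. 1463.415ms @ 2 + 1463.415ms (2)
4. 2926.829ms @ 4 + 2195.122ms (3)
5. 5121.951ms @ 7 + 731.707ms (1)
6. 5853.659ms @ 8 + 975.61ms (4/3)
7. 6829.268ms @ 28/3 + 975.61ms (4/3)
8. 7804.878ms @ 32/3 + 1560.976ms (32/15)
9. 9365.854ms @ 64/5 + 292.683ms (2/5)
10. 9658.537ms @ 66/5 + 292.683ms (2/5)
11. 9951.22ms @ 68/5 + 585.366ms (4/5)
12. 10536.585ms @ 72/5 + 585.366ms (4/5)
13. 11121.951ms @ 76/5 + 585.366ms (4/5)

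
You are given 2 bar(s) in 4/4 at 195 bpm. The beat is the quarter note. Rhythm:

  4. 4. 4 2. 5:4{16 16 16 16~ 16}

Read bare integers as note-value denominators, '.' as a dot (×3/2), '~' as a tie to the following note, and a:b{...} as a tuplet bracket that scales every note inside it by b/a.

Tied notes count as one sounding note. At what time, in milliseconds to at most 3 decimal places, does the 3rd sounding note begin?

note 3 onset = 3b = 923.077ms

1. 0.0ms @ 0 + 461.538ms (3/2)
2. 461.538ms @ 3/2 + 461.538ms (3/2)
3. 923.077ms @ 3 + 307.692ms (1)
4. 1230.769ms @ 4 + 923.077ms (3)
5. 2153.846ms @ 7 + 61.538ms (1/5)
6. 2215.385ms @ 36/5 + 61.538ms (1/5)
7. 2276.923ms @ 37/5 + 61.538ms (1/5)
8. 2338.462ms @ 38/5 + 123.077ms (2/5)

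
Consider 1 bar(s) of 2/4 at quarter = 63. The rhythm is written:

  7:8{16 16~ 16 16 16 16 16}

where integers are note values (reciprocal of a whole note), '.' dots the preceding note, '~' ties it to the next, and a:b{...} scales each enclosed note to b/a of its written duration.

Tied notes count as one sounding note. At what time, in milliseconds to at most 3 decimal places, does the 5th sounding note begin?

note 5 onset = 10/7b = 1360.544ms

1. 0.0ms @ 0 + 272.109ms (2/7)
2. 272.109ms @ 2/7 + 544.218ms (4/7)
3. 816.327ms @ 6/7 + 272.109ms (2/7)
4. 1088.435ms @ 8/7 + 272.109ms (2/7)
5. 1360.544ms @ 10/7 + 272.109ms (2/7)
6. 1632.653ms @ 12/7 + 272.109ms (2/7)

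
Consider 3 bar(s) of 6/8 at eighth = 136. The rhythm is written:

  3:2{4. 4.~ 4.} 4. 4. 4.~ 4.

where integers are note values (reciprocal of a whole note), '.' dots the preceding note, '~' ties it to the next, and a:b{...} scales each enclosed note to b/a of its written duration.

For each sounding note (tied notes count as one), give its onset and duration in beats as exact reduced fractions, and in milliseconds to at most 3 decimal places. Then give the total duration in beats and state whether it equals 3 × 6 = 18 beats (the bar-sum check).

1) 0.0ms=0b +882.353ms=2b
2) 882.353ms=2b +1764.706ms=4b
3) 2647.059ms=6b +1323.529ms=3b
4) 3970.588ms=9b +1323.529ms=3b
5) 5294.118ms=12b +2647.059ms=6b
Σ=18b of 18 (136bpm 6/8) — PASS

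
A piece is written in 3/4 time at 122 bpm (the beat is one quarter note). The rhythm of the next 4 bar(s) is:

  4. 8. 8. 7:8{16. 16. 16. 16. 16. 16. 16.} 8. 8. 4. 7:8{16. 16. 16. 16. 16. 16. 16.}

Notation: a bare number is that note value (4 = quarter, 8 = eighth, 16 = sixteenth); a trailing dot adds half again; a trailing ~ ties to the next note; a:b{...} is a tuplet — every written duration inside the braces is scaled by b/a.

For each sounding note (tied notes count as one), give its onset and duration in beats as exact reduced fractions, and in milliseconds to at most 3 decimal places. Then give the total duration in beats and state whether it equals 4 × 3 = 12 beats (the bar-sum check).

1) 0.0ms=0b +737.705ms=3/2b
2) 737.705ms=3/2b +368.852ms=3/4b
3) 1106.557ms=9/4b +368.852ms=3/4b
4) 1475.41ms=3b +210.773ms=3/7b
5) 1686.183ms=24/7b +210.773ms=3/7b
6) 1896.956ms=27/7b +210.773ms=3/7b
7) 2107.728ms=30/7b +210.773ms=3/7b
8) 2318.501ms=33/7b +210.773ms=3/7b
9) 2529.274ms=36/7b +210.773ms=3/7b
10) 2740.047ms=39/7b +210.773ms=3/7b
11) 2950.82ms=6b +368.852ms=3/4b
12) 3319.672ms=27/4b +368.852ms=3/4b
13) 3688.525ms=15/2b +737.705ms=3/2b
14) 4426.23ms=9b +210.773ms=3/7b
15) 4637.002ms=66/7b +210.773ms=3/7b
16) 4847.775ms=69/7b +210.773ms=3/7b
17) 5058.548ms=72/7b +210.773ms=3/7b
18) 5269.321ms=75/7b +210.773ms=3/7b
19) 5480.094ms=78/7b +210.773ms=3/7b
20) 5690.867ms=81/7b +210.773ms=3/7b
Σ=12b of 12 (122bpm 3/4) — PASS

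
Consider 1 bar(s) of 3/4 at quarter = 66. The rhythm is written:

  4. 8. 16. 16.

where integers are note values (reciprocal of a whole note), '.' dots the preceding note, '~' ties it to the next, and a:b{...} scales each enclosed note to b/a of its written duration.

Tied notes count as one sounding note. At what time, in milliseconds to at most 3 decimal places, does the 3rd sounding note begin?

1. 0.0ms @ 0 + 1363.636ms (3/2)
2. 1363.636ms @ 3/2 + 681.818ms (3/4)
3. 2045.455ms @ 9/4 + 340.909ms (3/8)
4. 2386.364ms @ 21/8 + 340.909ms (3/8)

note 3 onset = 9/4b = 2045.455ms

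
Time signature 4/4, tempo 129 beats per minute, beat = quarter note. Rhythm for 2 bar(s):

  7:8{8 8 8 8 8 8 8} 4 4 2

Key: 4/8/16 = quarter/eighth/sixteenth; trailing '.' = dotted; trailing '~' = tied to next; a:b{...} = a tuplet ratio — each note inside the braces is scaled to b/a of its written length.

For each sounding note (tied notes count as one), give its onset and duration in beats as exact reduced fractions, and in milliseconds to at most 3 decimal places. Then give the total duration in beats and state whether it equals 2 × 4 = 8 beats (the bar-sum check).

1) 0.0ms=0b +265.781ms=4/7b
2) 265.781ms=4/7b +265.781ms=4/7b
3) 531.561ms=8/7b +265.781ms=4/7b
4) 797.342ms=12/7b +265.781ms=4/7b
5) 1063.123ms=16/7b +265.781ms=4/7b
6) 1328.904ms=20/7b +265.781ms=4/7b
7) 1594.684ms=24/7b +265.781ms=4/7b
8) 1860.465ms=4b +465.116ms=1b
9) 2325.581ms=5b +465.116ms=1b
10) 2790.698ms=6b +930.233ms=2b
Σ=8b of 8 (129bpm 4/4) — PASS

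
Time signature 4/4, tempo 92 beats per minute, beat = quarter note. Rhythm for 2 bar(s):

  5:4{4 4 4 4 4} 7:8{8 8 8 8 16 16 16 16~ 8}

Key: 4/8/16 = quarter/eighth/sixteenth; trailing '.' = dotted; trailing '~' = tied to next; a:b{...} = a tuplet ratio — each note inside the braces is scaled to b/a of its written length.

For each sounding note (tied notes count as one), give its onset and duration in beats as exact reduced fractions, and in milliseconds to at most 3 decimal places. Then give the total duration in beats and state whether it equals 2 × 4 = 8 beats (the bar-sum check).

1) 0.0ms=0b +521.739ms=4/5b
2) 521.739ms=4/5b +521.739ms=4/5b
3) 1043.478ms=8/5b +521.739ms=4/5b
4) 1565.217ms=12/5b +521.739ms=4/5b
5) 2086.957ms=16/5b +521.739ms=4/5b
6) 2608.696ms=4b +372.671ms=4/7b
7) 2981.366ms=32/7b +372.671ms=4/7b
8) 3354.037ms=36/7b +372.671ms=4/7b
9) 3726.708ms=40/7b +372.671ms=4/7b
10) 4099.379ms=44/7b +186.335ms=2/7b
11) 4285.714ms=46/7b +186.335ms=2/7b
12) 4472.05ms=48/7b +186.335ms=2/7b
13) 4658.385ms=50/7b +559.006ms=6/7b
Σ=8b of 8 (92bpm 4/4) — PASS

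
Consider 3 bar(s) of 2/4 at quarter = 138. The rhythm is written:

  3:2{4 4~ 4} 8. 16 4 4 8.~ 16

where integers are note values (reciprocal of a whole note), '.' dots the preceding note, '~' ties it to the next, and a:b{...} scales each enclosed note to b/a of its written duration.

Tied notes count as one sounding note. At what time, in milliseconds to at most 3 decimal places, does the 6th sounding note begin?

1. 0.0ms @ 0 + 289.855ms (2/3)
2. 289.855ms @ 2/3 + 579.71ms (4/3)
3. 869.565ms @ 2 + 326.087ms (3/4)
4. 1195.652ms @ 11/4 + 108.696ms (1/4)
5. 1304.348ms @ 3 + 434.783ms (1)
6. 1739.13ms @ 4 + 434.783ms (1)
7. 2173.913ms @ 5 + 434.783ms (1)

note 6 onset = 4b = 1739.13ms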